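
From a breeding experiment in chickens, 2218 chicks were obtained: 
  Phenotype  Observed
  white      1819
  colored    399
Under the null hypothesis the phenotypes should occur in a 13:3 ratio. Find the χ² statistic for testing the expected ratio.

0.843

Under the 13:3 hypothesis (Σ ratio = 16, N = 2218):
  white: 2218 × 13/16 = 1802.125
  colored: 2218 × 3/16 = 415.875
χ² = Σ (O − E)² / E
  white: (1819 − 1802.125)² / 1802.125 = 0.1580
  colored: (399 − 415.875)² / 415.875 = 0.6847
χ² = 0.1580 + 0.6847 = 0.8427 ≈ 0.843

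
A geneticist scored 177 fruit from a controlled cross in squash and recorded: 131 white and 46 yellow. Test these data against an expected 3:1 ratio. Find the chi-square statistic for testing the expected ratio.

Total ratio parts = 4. Expected numbers out of 177:
  white: 177 × 3/4 = 132.75
  yellow: 177 × 1/4 = 44.25
χ² = Σ (O − E)² / E
  white: (131 − 132.75)² / 132.75 = 0.0231
  yellow: (46 − 44.25)² / 44.25 = 0.0692
χ² = 0.0231 + 0.0692 = 0.0923 ≈ 0.092

0.092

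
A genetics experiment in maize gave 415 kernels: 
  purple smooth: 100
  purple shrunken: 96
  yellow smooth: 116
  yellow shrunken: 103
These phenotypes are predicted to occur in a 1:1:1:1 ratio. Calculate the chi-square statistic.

Under the 1:1:1:1 hypothesis (Σ ratio = 4, N = 415):
  purple smooth: 415 × 1/4 = 103.75
  purple shrunken: 415 × 1/4 = 103.75
  yellow smooth: 415 × 1/4 = 103.75
  yellow shrunken: 415 × 1/4 = 103.75
χ² = Σ (O − E)² / E
  purple smooth: (100 − 103.75)² / 103.75 = 0.1355
  purple shrunken: (96 − 103.75)² / 103.75 = 0.5789
  yellow smooth: (116 − 103.75)² / 103.75 = 1.4464
  yellow shrunken: (103 − 103.75)² / 103.75 = 0.0054
χ² = 0.1355 + 0.5789 + 1.4464 + 0.0054 = 2.1662 ≈ 2.166

2.166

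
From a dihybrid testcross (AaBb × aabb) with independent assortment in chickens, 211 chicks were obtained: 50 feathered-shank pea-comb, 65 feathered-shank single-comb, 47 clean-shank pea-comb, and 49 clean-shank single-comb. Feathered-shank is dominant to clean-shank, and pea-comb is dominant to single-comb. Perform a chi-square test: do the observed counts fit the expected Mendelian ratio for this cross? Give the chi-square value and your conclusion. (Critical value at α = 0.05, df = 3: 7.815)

3.882; consistent

A dihybrid testcross with independent assortment gives a 1:1:1:1 ratio.
Expected counts for N = 211 under a 1:1:1:1 ratio (total parts = 4):
  feathered-shank pea-comb: 211 × 1/4 = 52.75
  feathered-shank single-comb: 211 × 1/4 = 52.75
  clean-shank pea-comb: 211 × 1/4 = 52.75
  clean-shank single-comb: 211 × 1/4 = 52.75
χ² = Σ (O − E)² / E
  feathered-shank pea-comb: (50 − 52.75)² / 52.75 = 0.1434
  feathered-shank single-comb: (65 − 52.75)² / 52.75 = 2.8448
  clean-shank pea-comb: (47 − 52.75)² / 52.75 = 0.6268
  clean-shank single-comb: (49 − 52.75)² / 52.75 = 0.2666
χ² = 0.1434 + 2.8448 + 0.6268 + 0.2666 = 3.8816 ≈ 3.882
Degrees of freedom = 4 − 1 = 3; critical value at α = 0.05 is 7.815.
Since 3.882 < 7.815, we fail to reject the null hypothesis — the data are consistent with the 1:1:1:1 ratio.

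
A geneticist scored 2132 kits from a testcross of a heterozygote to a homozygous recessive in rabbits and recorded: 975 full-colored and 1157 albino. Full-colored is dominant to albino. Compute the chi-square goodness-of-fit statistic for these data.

A testcross of a heterozygote (Aa × aa) gives a 1:1 phenotypic ratio.
Expected counts for N = 2132 under a 1:1 ratio (total parts = 2):
  full-colored: 2132 × 1/2 = 1066
  albino: 2132 × 1/2 = 1066
χ² = Σ (O − E)² / E
  full-colored: (975 − 1066)² / 1066 = 7.7683
  albino: (1157 − 1066)² / 1066 = 7.7683
χ² = 7.7683 + 7.7683 = 15.5366 ≈ 15.537

15.537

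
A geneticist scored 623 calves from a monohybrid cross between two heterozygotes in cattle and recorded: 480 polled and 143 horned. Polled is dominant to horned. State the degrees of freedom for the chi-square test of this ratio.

1

For a monohybrid cross between heterozygotes with complete dominance, the expected phenotypic ratio is 3:1.
A goodness-of-fit test with 2 phenotype classes has df = 2 − 1 = 1.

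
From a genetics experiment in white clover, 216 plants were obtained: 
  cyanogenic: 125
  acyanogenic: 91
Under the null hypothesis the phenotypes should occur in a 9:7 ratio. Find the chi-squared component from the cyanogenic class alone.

Under the 9:7 hypothesis (Σ ratio = 16, N = 216):
  cyanogenic: 216 × 9/16 = 121.5
  acyanogenic: 216 × 7/16 = 94.5
Contribution of cyanogenic: (125 − 121.5)² / 121.5 = 0.1008

0.101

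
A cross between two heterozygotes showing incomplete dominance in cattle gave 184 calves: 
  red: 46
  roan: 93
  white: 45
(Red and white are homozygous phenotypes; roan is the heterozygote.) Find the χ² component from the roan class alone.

0.011

With incomplete dominance, a heterozygote × heterozygote cross gives a 1:2:1 phenotypic ratio.
Total ratio parts = 4. Expected numbers out of 184:
  red: 184 × 1/4 = 46
  roan: 184 × 2/4 = 92
  white: 184 × 1/4 = 46
Contribution of roan: (93 − 92)² / 92 = 0.0109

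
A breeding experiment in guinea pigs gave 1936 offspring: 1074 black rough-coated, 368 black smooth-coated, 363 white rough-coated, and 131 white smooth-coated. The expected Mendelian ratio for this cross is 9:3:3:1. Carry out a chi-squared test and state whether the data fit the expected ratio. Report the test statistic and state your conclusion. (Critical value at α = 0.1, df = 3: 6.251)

Expected counts for N = 1936 under a 9:3:3:1 ratio (total parts = 16):
  black rough-coated: 1936 × 9/16 = 1089
  black smooth-coated: 1936 × 3/16 = 363
  white rough-coated: 1936 × 3/16 = 363
  white smooth-coated: 1936 × 1/16 = 121
χ² = Σ (O − E)² / E
  black rough-coated: (1074 − 1089)² / 1089 = 0.2066
  black smooth-coated: (368 − 363)² / 363 = 0.0689
  white rough-coated: (363 − 363)² / 363 = 0.0000
  white smooth-coated: (131 − 121)² / 121 = 0.8264
χ² = 0.2066 + 0.0689 + 0.0000 + 0.8264 = 1.1019 ≈ 1.102
Degrees of freedom = 4 − 1 = 3; critical value at α = 0.1 is 6.251.
Since 1.102 < 6.251, we fail to reject the null hypothesis — the data are consistent with the 9:3:3:1 ratio.

1.102; consistent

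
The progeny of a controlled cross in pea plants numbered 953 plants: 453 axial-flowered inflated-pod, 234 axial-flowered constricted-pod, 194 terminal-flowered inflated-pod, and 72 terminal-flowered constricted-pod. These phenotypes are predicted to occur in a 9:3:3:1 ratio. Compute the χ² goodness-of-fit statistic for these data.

Total ratio parts = 16. Expected numbers out of 953:
  axial-flowered inflated-pod: 953 × 9/16 = 536.0625
  axial-flowered constricted-pod: 953 × 3/16 = 178.6875
  terminal-flowered inflated-pod: 953 × 3/16 = 178.6875
  terminal-flowered constricted-pod: 953 × 1/16 = 59.5625
χ² = Σ (O − E)² / E
  axial-flowered inflated-pod: (453 − 536.0625)² / 536.0625 = 12.8705
  axial-flowered constricted-pod: (234 − 178.6875)² / 178.6875 = 17.1219
  terminal-flowered inflated-pod: (194 − 178.6875)² / 178.6875 = 1.3122
  terminal-flowered constricted-pod: (72 − 59.5625)² / 59.5625 = 2.5971
χ² = 12.8705 + 17.1219 + 1.3122 + 2.5971 = 33.9017 ≈ 33.902

33.902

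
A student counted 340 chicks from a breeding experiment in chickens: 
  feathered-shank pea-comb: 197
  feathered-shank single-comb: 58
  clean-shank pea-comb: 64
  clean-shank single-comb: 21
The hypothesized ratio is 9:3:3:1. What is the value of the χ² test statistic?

Expected counts for N = 340 under a 9:3:3:1 ratio (total parts = 16):
  feathered-shank pea-comb: 340 × 9/16 = 191.25
  feathered-shank single-comb: 340 × 3/16 = 63.75
  clean-shank pea-comb: 340 × 3/16 = 63.75
  clean-shank single-comb: 340 × 1/16 = 21.25
χ² = Σ (O − E)² / E
  feathered-shank pea-comb: (197 − 191.25)² / 191.25 = 0.1729
  feathered-shank single-comb: (58 − 63.75)² / 63.75 = 0.5186
  clean-shank pea-comb: (64 − 63.75)² / 63.75 = 0.0010
  clean-shank single-comb: (21 − 21.25)² / 21.25 = 0.0029
χ² = 0.1729 + 0.5186 + 0.0010 + 0.0029 = 0.6954 ≈ 0.695

0.695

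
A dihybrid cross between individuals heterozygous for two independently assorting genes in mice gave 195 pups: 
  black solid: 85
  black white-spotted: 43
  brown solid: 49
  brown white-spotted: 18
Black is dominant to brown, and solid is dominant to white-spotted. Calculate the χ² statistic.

13.693

A dihybrid F₂ with independent assortment and complete dominance at both loci gives a 9:3:3:1 phenotypic ratio.
Total ratio parts = 16. Expected numbers out of 195:
  black solid: 195 × 9/16 = 109.6875
  black white-spotted: 195 × 3/16 = 36.5625
  brown solid: 195 × 3/16 = 36.5625
  brown white-spotted: 195 × 1/16 = 12.1875
χ² = Σ (O − E)² / E
  black solid: (85 − 109.6875)² / 109.6875 = 5.5564
  black white-spotted: (43 − 36.5625)² / 36.5625 = 1.1334
  brown solid: (49 − 36.5625)² / 36.5625 = 4.2309
  brown white-spotted: (18 − 12.1875)² / 12.1875 = 2.7721
χ² = 5.5564 + 1.1334 + 4.2309 + 2.7721 = 13.6928 ≈ 13.693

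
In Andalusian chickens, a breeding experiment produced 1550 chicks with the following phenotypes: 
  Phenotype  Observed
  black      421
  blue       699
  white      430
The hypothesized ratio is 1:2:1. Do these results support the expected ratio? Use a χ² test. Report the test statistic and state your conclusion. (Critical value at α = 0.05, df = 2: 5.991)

15.010; not consistent

Expected counts for N = 1550 under a 1:2:1 ratio (total parts = 4):
  black: 1550 × 1/4 = 387.5
  blue: 1550 × 2/4 = 775
  white: 1550 × 1/4 = 387.5
χ² = Σ (O − E)² / E
  black: (421 − 387.5)² / 387.5 = 2.8961
  blue: (699 − 775)² / 775 = 7.4529
  white: (430 − 387.5)² / 387.5 = 4.6613
χ² = 2.8961 + 7.4529 + 4.6613 = 15.0103 ≈ 15.010
Degrees of freedom = 3 − 1 = 2; critical value at α = 0.05 is 5.991.
Since 15.010 > 5.991, we reject the null hypothesis — the data do not fit the 1:2:1 ratio.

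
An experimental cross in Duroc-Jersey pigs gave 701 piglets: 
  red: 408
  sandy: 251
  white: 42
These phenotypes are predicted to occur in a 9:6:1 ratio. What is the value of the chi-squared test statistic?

1.087

Expected counts for N = 701 under a 9:6:1 ratio (total parts = 16):
  red: 701 × 9/16 = 394.3125
  sandy: 701 × 6/16 = 262.875
  white: 701 × 1/16 = 43.8125
χ² = Σ (O − E)² / E
  red: (408 − 394.3125)² / 394.3125 = 0.4751
  sandy: (251 − 262.875)² / 262.875 = 0.5364
  white: (42 − 43.8125)² / 43.8125 = 0.0750
χ² = 0.4751 + 0.5364 + 0.0750 = 1.0865 ≈ 1.087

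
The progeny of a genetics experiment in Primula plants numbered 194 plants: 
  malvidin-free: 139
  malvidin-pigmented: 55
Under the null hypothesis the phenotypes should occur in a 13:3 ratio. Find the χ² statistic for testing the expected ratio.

11.737

Total ratio parts = 16. Expected numbers out of 194:
  malvidin-free: 194 × 13/16 = 157.625
  malvidin-pigmented: 194 × 3/16 = 36.375
χ² = Σ (O − E)² / E
  malvidin-free: (139 − 157.625)² / 157.625 = 2.2007
  malvidin-pigmented: (55 − 36.375)² / 36.375 = 9.5365
χ² = 2.2007 + 9.5365 = 11.7372 ≈ 11.737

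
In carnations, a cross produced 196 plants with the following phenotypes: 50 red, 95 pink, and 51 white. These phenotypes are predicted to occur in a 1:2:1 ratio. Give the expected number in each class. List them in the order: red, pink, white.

49, 98, 49

Under the 1:2:1 hypothesis (Σ ratio = 4, N = 196):
  red: 196 × 1/4 = 49
  pink: 196 × 2/4 = 98
  white: 196 × 1/4 = 49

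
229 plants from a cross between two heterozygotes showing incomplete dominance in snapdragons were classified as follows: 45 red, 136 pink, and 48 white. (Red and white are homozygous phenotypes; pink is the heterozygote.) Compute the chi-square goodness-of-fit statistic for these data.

With incomplete dominance, a heterozygote × heterozygote cross gives a 1:2:1 phenotypic ratio.
Under the 1:2:1 hypothesis (Σ ratio = 4, N = 229):
  red: 229 × 1/4 = 57.25
  pink: 229 × 2/4 = 114.5
  white: 229 × 1/4 = 57.25
χ² = Σ (O − E)² / E
  red: (45 − 57.25)² / 57.25 = 2.6212
  pink: (136 − 114.5)² / 114.5 = 4.0371
  white: (48 − 57.25)² / 57.25 = 1.4945
χ² = 2.6212 + 4.0371 + 1.4945 = 8.1528 ≈ 8.153

8.153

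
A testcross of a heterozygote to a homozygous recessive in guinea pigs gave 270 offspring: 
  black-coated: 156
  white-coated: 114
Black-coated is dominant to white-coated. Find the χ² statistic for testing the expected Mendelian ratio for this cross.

A testcross of a heterozygote (Aa × aa) gives a 1:1 phenotypic ratio.
Total ratio parts = 2. Expected numbers out of 270:
  black-coated: 270 × 1/2 = 135
  white-coated: 270 × 1/2 = 135
χ² = Σ (O − E)² / E
  black-coated: (156 − 135)² / 135 = 3.2667
  white-coated: (114 − 135)² / 135 = 3.2667
χ² = 3.2667 + 3.2667 = 6.5334 ≈ 6.533

6.533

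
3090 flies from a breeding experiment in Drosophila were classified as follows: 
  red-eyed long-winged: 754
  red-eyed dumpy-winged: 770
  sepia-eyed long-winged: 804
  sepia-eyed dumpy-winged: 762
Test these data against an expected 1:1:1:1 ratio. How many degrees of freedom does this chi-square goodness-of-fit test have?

A goodness-of-fit test with 4 phenotype classes has df = 4 − 1 = 3.

3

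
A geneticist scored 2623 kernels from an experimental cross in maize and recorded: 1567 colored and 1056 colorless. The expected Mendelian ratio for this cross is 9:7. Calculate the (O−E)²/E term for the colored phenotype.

5.682

Under the 9:7 hypothesis (Σ ratio = 16, N = 2623):
  colored: 2623 × 9/16 = 1475.4375
  colorless: 2623 × 7/16 = 1147.5625
Contribution of colored: (1567 − 1475.4375)² / 1475.4375 = 5.6822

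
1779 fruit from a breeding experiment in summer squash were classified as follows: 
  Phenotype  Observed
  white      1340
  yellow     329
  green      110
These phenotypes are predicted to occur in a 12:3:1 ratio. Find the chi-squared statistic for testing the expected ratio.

0.100

Under the 12:3:1 hypothesis (Σ ratio = 16, N = 1779):
  white: 1779 × 12/16 = 1334.25
  yellow: 1779 × 3/16 = 333.5625
  green: 1779 × 1/16 = 111.1875
χ² = Σ (O − E)² / E
  white: (1340 − 1334.25)² / 1334.25 = 0.0248
  yellow: (329 − 333.5625)² / 333.5625 = 0.0624
  green: (110 − 111.1875)² / 111.1875 = 0.0127
χ² = 0.0248 + 0.0624 + 0.0127 = 0.0999 ≈ 0.100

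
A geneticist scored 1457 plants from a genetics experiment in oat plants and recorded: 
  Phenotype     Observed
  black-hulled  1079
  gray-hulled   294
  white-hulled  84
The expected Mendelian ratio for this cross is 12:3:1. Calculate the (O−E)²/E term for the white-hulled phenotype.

The 12:3:1 ratio has 16 parts, so with N = 1457 the expected counts are:
  black-hulled: 1457 × 12/16 = 1092.75
  gray-hulled: 1457 × 3/16 = 273.1875
  white-hulled: 1457 × 1/16 = 91.0625
Contribution of white-hulled: (84 − 91.0625)² / 91.0625 = 0.5477

0.548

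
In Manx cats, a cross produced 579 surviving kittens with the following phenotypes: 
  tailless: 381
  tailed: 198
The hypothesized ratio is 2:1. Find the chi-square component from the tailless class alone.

The 2:1 ratio has 3 parts, so with N = 579 the expected counts are:
  tailless: 579 × 2/3 = 386
  tailed: 579 × 1/3 = 193
Contribution of tailless: (381 − 386)² / 386 = 0.0648

0.065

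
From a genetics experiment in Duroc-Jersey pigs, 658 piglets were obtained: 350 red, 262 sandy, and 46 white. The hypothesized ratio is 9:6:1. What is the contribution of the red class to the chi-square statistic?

1.094

Total ratio parts = 16. Expected numbers out of 658:
  red: 658 × 9/16 = 370.125
  sandy: 658 × 6/16 = 246.75
  white: 658 × 1/16 = 41.125
Contribution of red: (350 − 370.125)² / 370.125 = 1.0943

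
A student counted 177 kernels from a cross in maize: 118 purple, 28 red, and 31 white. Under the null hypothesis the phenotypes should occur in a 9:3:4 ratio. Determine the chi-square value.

Total ratio parts = 16. Expected numbers out of 177:
  purple: 177 × 9/16 = 99.5625
  red: 177 × 3/16 = 33.1875
  white: 177 × 4/16 = 44.25
χ² = Σ (O − E)² / E
  purple: (118 − 99.5625)² / 99.5625 = 3.4144
  red: (28 − 33.1875)² / 33.1875 = 0.8109
  white: (31 − 44.25)² / 44.25 = 3.9675
χ² = 3.4144 + 0.8109 + 3.9675 = 8.1928 ≈ 8.193

8.193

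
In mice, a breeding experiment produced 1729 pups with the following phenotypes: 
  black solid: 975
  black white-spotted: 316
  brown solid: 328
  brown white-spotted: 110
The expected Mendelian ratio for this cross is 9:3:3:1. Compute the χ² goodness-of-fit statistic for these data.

The 9:3:3:1 ratio has 16 parts, so with N = 1729 the expected counts are:
  black solid: 1729 × 9/16 = 972.5625
  black white-spotted: 1729 × 3/16 = 324.1875
  brown solid: 1729 × 3/16 = 324.1875
  brown white-spotted: 1729 × 1/16 = 108.0625
χ² = Σ (O − E)² / E
  black solid: (975 − 972.5625)² / 972.5625 = 0.0061
  black white-spotted: (316 − 324.1875)² / 324.1875 = 0.2068
  brown solid: (328 − 324.1875)² / 324.1875 = 0.0448
  brown white-spotted: (110 − 108.0625)² / 108.0625 = 0.0347
χ² = 0.0061 + 0.2068 + 0.0448 + 0.0347 = 0.2924 ≈ 0.292

0.292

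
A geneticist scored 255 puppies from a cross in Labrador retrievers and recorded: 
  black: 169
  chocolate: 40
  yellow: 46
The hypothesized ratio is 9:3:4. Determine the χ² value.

10.774

Total ratio parts = 16. Expected numbers out of 255:
  black: 255 × 9/16 = 143.4375
  chocolate: 255 × 3/16 = 47.8125
  yellow: 255 × 4/16 = 63.75
χ² = Σ (O − E)² / E
  black: (169 − 143.4375)² / 143.4375 = 4.5556
  chocolate: (40 − 47.8125)² / 47.8125 = 1.2766
  yellow: (46 − 63.75)² / 63.75 = 4.9422
χ² = 4.5556 + 1.2766 + 4.9422 = 10.7744 ≈ 10.774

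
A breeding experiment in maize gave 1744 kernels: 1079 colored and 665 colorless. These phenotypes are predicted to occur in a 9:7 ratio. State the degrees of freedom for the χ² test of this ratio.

A goodness-of-fit test with 2 phenotype classes has df = 2 − 1 = 1.

1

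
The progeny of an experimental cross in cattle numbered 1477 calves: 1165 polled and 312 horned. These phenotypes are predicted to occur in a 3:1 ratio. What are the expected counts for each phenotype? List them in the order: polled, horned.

1107.75, 369.25

Expected counts for N = 1477 under a 3:1 ratio (total parts = 4):
  polled: 1477 × 3/4 = 1107.75
  horned: 1477 × 1/4 = 369.25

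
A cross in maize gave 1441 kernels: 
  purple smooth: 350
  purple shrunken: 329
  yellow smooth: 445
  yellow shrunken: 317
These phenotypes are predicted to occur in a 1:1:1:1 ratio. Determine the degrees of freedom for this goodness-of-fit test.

A goodness-of-fit test with 4 phenotype classes has df = 4 − 1 = 3.

3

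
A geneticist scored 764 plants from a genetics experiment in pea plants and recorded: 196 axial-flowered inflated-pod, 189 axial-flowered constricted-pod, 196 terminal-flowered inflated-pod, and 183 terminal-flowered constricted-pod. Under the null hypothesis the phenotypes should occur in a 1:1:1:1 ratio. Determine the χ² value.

0.618

The 1:1:1:1 ratio has 4 parts, so with N = 764 the expected counts are:
  axial-flowered inflated-pod: 764 × 1/4 = 191
  axial-flowered constricted-pod: 764 × 1/4 = 191
  terminal-flowered inflated-pod: 764 × 1/4 = 191
  terminal-flowered constricted-pod: 764 × 1/4 = 191
χ² = Σ (O − E)² / E
  axial-flowered inflated-pod: (196 − 191)² / 191 = 0.1309
  axial-flowered constricted-pod: (189 − 191)² / 191 = 0.0209
  terminal-flowered inflated-pod: (196 − 191)² / 191 = 0.1309
  terminal-flowered constricted-pod: (183 − 191)² / 191 = 0.3351
χ² = 0.1309 + 0.0209 + 0.1309 + 0.3351 = 0.6178 ≈ 0.618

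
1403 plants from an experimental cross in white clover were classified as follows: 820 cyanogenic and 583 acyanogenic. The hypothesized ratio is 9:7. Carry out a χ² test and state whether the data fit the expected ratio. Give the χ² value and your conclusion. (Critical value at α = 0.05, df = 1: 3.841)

The 9:7 ratio has 16 parts, so with N = 1403 the expected counts are:
  cyanogenic: 1403 × 9/16 = 789.1875
  acyanogenic: 1403 × 7/16 = 613.8125
χ² = Σ (O − E)² / E
  cyanogenic: (820 − 789.1875)² / 789.1875 = 1.2030
  acyanogenic: (583 − 613.8125)² / 613.8125 = 1.5467
χ² = 1.2030 + 1.5467 = 2.7497 ≈ 2.750
Degrees of freedom = 2 − 1 = 1; critical value at α = 0.05 is 3.841.
Since 2.750 < 3.841, we fail to reject the null hypothesis — the data are consistent with the 9:7 ratio.

2.750; consistent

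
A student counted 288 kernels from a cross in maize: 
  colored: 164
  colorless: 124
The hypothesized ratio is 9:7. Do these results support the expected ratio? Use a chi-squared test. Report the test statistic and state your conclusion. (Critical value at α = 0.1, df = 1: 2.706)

Expected counts for N = 288 under a 9:7 ratio (total parts = 16):
  colored: 288 × 9/16 = 162
  colorless: 288 × 7/16 = 126
χ² = Σ (O − E)² / E
  colored: (164 − 162)² / 162 = 0.0247
  colorless: (124 − 126)² / 126 = 0.0317
χ² = 0.0247 + 0.0317 = 0.0564 ≈ 0.056
Degrees of freedom = 2 − 1 = 1; critical value at α = 0.1 is 2.706.
Since 0.056 < 2.706, we fail to reject the null hypothesis — the data are consistent with the 9:7 ratio.

0.056; consistent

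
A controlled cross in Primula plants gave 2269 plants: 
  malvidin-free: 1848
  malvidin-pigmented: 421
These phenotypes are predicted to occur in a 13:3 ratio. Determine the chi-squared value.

0.057

Expected counts for N = 2269 under a 13:3 ratio (total parts = 16):
  malvidin-free: 2269 × 13/16 = 1843.5625
  malvidin-pigmented: 2269 × 3/16 = 425.4375
χ² = Σ (O − E)² / E
  malvidin-free: (1848 − 1843.5625)² / 1843.5625 = 0.0107
  malvidin-pigmented: (421 − 425.4375)² / 425.4375 = 0.0463
χ² = 0.0107 + 0.0463 = 0.057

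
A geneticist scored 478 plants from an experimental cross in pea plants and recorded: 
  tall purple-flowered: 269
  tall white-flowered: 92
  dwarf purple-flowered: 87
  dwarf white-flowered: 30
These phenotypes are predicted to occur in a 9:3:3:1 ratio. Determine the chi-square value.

0.140

Expected counts for N = 478 under a 9:3:3:1 ratio (total parts = 16):
  tall purple-flowered: 478 × 9/16 = 268.875
  tall white-flowered: 478 × 3/16 = 89.625
  dwarf purple-flowered: 478 × 3/16 = 89.625
  dwarf white-flowered: 478 × 1/16 = 29.875
χ² = Σ (O − E)² / E
  tall purple-flowered: (269 − 268.875)² / 268.875 = 0.0001
  tall white-flowered: (92 − 89.625)² / 89.625 = 0.0629
  dwarf purple-flowered: (87 − 89.625)² / 89.625 = 0.0769
  dwarf white-flowered: (30 − 29.875)² / 29.875 = 0.0005
χ² = 0.0001 + 0.0629 + 0.0769 + 0.0005 = 0.1404 ≈ 0.140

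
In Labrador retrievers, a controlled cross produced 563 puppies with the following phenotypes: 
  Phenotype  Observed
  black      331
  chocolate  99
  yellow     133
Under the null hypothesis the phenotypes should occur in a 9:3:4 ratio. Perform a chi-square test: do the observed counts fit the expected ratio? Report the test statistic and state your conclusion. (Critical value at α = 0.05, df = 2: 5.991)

1.482; consistent

Expected counts for N = 563 under a 9:3:4 ratio (total parts = 16):
  black: 563 × 9/16 = 316.6875
  chocolate: 563 × 3/16 = 105.5625
  yellow: 563 × 4/16 = 140.75
χ² = Σ (O − E)² / E
  black: (331 − 316.6875)² / 316.6875 = 0.6468
  chocolate: (99 − 105.5625)² / 105.5625 = 0.4080
  yellow: (133 − 140.75)² / 140.75 = 0.4267
χ² = 0.6468 + 0.4080 + 0.4267 = 1.4815 ≈ 1.482
Degrees of freedom = 3 − 1 = 2; critical value at α = 0.05 is 5.991.
Since 1.482 < 5.991, we fail to reject the null hypothesis — the data are consistent with the 9:3:4 ratio.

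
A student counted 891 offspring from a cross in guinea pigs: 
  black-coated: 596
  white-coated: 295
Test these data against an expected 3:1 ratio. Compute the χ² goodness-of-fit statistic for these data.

31.246

Under the 3:1 hypothesis (Σ ratio = 4, N = 891):
  black-coated: 891 × 3/4 = 668.25
  white-coated: 891 × 1/4 = 222.75
χ² = Σ (O − E)² / E
  black-coated: (596 − 668.25)² / 668.25 = 7.8115
  white-coated: (295 − 222.75)² / 222.75 = 23.4346
χ² = 7.8115 + 23.4346 = 31.2461 ≈ 31.246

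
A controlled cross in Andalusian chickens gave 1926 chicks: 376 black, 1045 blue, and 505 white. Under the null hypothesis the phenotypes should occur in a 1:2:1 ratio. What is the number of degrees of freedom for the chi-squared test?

A goodness-of-fit test with 3 phenotype classes has df = 3 − 1 = 2.

2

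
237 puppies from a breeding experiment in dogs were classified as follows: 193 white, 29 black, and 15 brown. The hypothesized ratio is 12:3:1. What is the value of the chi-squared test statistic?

6.674

Under the 12:3:1 hypothesis (Σ ratio = 16, N = 237):
  white: 237 × 12/16 = 177.75
  black: 237 × 3/16 = 44.4375
  brown: 237 × 1/16 = 14.8125
χ² = Σ (O − E)² / E
  white: (193 − 177.75)² / 177.75 = 1.3084
  black: (29 − 44.4375)² / 44.4375 = 5.3630
  brown: (15 − 14.8125)² / 14.8125 = 0.0024
χ² = 1.3084 + 5.3630 + 0.0024 = 6.6738 ≈ 6.674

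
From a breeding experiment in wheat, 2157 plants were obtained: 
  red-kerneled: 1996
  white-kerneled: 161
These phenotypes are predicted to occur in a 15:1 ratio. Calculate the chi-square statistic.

Expected counts for N = 2157 under a 15:1 ratio (total parts = 16):
  red-kerneled: 2157 × 15/16 = 2022.1875
  white-kerneled: 2157 × 1/16 = 134.8125
χ² = Σ (O − E)² / E
  red-kerneled: (1996 − 2022.1875)² / 2022.1875 = 0.3391
  white-kerneled: (161 − 134.8125)² / 134.8125 = 5.0870
χ² = 0.3391 + 5.0870 = 5.4261 ≈ 5.426

5.426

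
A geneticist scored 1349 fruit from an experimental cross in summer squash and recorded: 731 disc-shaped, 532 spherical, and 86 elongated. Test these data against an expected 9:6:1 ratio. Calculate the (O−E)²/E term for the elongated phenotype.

0.034

Expected counts for N = 1349 under a 9:6:1 ratio (total parts = 16):
  disc-shaped: 1349 × 9/16 = 758.8125
  spherical: 1349 × 6/16 = 505.875
  elongated: 1349 × 1/16 = 84.3125
Contribution of elongated: (86 − 84.3125)² / 84.3125 = 0.0338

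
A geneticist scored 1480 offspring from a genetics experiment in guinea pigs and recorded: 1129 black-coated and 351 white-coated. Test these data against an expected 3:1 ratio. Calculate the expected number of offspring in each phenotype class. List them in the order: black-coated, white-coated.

1110, 370

Under the 3:1 hypothesis (Σ ratio = 4, N = 1480):
  black-coated: 1480 × 3/4 = 1110
  white-coated: 1480 × 1/4 = 370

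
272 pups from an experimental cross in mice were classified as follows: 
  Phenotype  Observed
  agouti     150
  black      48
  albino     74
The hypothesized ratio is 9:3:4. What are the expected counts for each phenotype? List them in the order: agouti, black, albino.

153, 51, 68

Total ratio parts = 16. Expected numbers out of 272:
  agouti: 272 × 9/16 = 153
  black: 272 × 3/16 = 51
  albino: 272 × 4/16 = 68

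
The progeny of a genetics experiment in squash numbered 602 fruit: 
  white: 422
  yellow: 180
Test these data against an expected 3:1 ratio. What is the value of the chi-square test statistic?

The 3:1 ratio has 4 parts, so with N = 602 the expected counts are:
  white: 602 × 3/4 = 451.5
  yellow: 602 × 1/4 = 150.5
χ² = Σ (O − E)² / E
  white: (422 − 451.5)² / 451.5 = 1.9275
  yellow: (180 − 150.5)² / 150.5 = 5.7824
χ² = 1.9275 + 5.7824 = 7.7099 ≈ 7.710

7.710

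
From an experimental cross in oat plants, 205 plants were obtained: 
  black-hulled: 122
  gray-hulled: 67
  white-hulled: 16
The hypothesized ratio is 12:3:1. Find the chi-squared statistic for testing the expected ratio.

28.574

Total ratio parts = 16. Expected numbers out of 205:
  black-hulled: 205 × 12/16 = 153.75
  gray-hulled: 205 × 3/16 = 38.4375
  white-hulled: 205 × 1/16 = 12.8125
χ² = Σ (O − E)² / E
  black-hulled: (122 − 153.75)² / 153.75 = 6.5565
  gray-hulled: (67 − 38.4375)² / 38.4375 = 21.2245
  white-hulled: (16 − 12.8125)² / 12.8125 = 0.7930
χ² = 6.5565 + 21.2245 + 0.7930 = 28.574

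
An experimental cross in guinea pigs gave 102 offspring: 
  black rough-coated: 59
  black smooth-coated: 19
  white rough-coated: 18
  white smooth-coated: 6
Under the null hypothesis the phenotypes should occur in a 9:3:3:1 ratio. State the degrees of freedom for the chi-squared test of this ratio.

3

A goodness-of-fit test with 4 phenotype classes has df = 4 − 1 = 3.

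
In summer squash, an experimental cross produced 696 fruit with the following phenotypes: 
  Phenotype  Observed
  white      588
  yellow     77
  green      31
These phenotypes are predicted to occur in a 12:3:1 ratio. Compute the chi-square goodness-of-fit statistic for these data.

33.870

The 12:3:1 ratio has 16 parts, so with N = 696 the expected counts are:
  white: 696 × 12/16 = 522
  yellow: 696 × 3/16 = 130.5
  green: 696 × 1/16 = 43.5
χ² = Σ (O − E)² / E
  white: (588 − 522)² / 522 = 8.3448
  yellow: (77 − 130.5)² / 130.5 = 21.9330
  green: (31 − 43.5)² / 43.5 = 3.5920
χ² = 8.3448 + 21.9330 + 3.5920 = 33.8698 ≈ 33.870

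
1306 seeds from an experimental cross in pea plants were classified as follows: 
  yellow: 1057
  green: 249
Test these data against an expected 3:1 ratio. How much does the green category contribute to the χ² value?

18.396

Expected counts for N = 1306 under a 3:1 ratio (total parts = 4):
  yellow: 1306 × 3/4 = 979.5
  green: 1306 × 1/4 = 326.5
Contribution of green: (249 − 326.5)² / 326.5 = 18.3959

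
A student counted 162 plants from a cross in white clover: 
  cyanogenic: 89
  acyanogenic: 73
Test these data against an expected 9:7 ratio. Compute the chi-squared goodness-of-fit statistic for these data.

Total ratio parts = 16. Expected numbers out of 162:
  cyanogenic: 162 × 9/16 = 91.125
  acyanogenic: 162 × 7/16 = 70.875
χ² = Σ (O − E)² / E
  cyanogenic: (89 − 91.125)² / 91.125 = 0.0496
  acyanogenic: (73 − 70.875)² / 70.875 = 0.0637
χ² = 0.0496 + 0.0637 = 0.1133 ≈ 0.113

0.113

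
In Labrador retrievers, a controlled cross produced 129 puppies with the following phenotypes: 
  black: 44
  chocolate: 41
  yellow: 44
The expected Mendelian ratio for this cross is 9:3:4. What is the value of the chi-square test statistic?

27.210

Under the 9:3:4 hypothesis (Σ ratio = 16, N = 129):
  black: 129 × 9/16 = 72.5625
  chocolate: 129 × 3/16 = 24.1875
  yellow: 129 × 4/16 = 32.25
χ² = Σ (O − E)² / E
  black: (44 − 72.5625)² / 72.5625 = 11.2429
  chocolate: (41 − 24.1875)² / 24.1875 = 11.6862
  yellow: (44 − 32.25)² / 32.25 = 4.2810
χ² = 11.2429 + 11.6862 + 4.2810 = 27.2101 ≈ 27.210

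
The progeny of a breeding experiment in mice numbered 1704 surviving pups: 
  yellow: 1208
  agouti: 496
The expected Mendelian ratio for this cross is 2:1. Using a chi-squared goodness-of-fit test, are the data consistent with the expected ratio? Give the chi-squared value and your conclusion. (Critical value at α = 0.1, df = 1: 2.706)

Total ratio parts = 3. Expected numbers out of 1704:
  yellow: 1704 × 2/3 = 1136
  agouti: 1704 × 1/3 = 568
χ² = Σ (O − E)² / E
  yellow: (1208 − 1136)² / 1136 = 4.5634
  agouti: (496 − 568)² / 568 = 9.1268
χ² = 4.5634 + 9.1268 = 13.6902 ≈ 13.690
Degrees of freedom = 2 − 1 = 1; critical value at α = 0.1 is 2.706.
Since 13.690 > 2.706, we reject the null hypothesis — the data do not fit the 2:1 ratio.

13.690; not consistent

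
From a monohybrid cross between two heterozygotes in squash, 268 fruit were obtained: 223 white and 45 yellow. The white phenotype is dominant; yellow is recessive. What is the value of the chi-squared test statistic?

9.632

For a monohybrid cross between heterozygotes with complete dominance, the expected phenotypic ratio is 3:1.
The 3:1 ratio has 4 parts, so with N = 268 the expected counts are:
  white: 268 × 3/4 = 201
  yellow: 268 × 1/4 = 67
χ² = Σ (O − E)² / E
  white: (223 − 201)² / 201 = 2.4080
  yellow: (45 − 67)² / 67 = 7.2239
χ² = 2.4080 + 7.2239 = 9.6319 ≈ 9.632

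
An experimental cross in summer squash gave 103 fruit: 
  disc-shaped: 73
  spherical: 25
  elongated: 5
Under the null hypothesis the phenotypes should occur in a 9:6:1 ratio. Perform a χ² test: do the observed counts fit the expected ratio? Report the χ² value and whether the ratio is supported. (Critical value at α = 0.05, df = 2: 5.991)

The 9:6:1 ratio has 16 parts, so with N = 103 the expected counts are:
  disc-shaped: 103 × 9/16 = 57.9375
  spherical: 103 × 6/16 = 38.625
  elongated: 103 × 1/16 = 6.4375
χ² = Σ (O − E)² / E
  disc-shaped: (73 − 57.9375)² / 57.9375 = 3.9159
  spherical: (25 − 38.625)² / 38.625 = 4.8062
  elongated: (5 − 6.4375)² / 6.4375 = 0.3210
χ² = 3.9159 + 4.8062 + 0.3210 = 9.0431 ≈ 9.043
Degrees of freedom = 3 − 1 = 2; critical value at α = 0.05 is 5.991.
Since 9.043 > 5.991, we reject the null hypothesis — the data do not fit the 9:6:1 ratio.

9.043; not consistent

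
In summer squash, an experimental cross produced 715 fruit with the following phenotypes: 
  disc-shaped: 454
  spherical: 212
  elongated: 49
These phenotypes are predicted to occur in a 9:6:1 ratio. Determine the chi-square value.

Expected counts for N = 715 under a 9:6:1 ratio (total parts = 16):
  disc-shaped: 715 × 9/16 = 402.1875
  spherical: 715 × 6/16 = 268.125
  elongated: 715 × 1/16 = 44.6875
χ² = Σ (O − E)² / E
  disc-shaped: (454 − 402.1875)² / 402.1875 = 6.6748
  spherical: (212 − 268.125)² / 268.125 = 11.7483
  elongated: (49 − 44.6875)² / 44.6875 = 0.4162
χ² = 6.6748 + 11.7483 + 0.4162 = 18.8393 ≈ 18.839

18.839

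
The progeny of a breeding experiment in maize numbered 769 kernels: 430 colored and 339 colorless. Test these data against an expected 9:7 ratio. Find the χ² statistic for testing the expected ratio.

0.035

Under the 9:7 hypothesis (Σ ratio = 16, N = 769):
  colored: 769 × 9/16 = 432.5625
  colorless: 769 × 7/16 = 336.4375
χ² = Σ (O − E)² / E
  colored: (430 − 432.5625)² / 432.5625 = 0.0152
  colorless: (339 − 336.4375)² / 336.4375 = 0.0195
χ² = 0.0152 + 0.0195 = 0.0347 ≈ 0.035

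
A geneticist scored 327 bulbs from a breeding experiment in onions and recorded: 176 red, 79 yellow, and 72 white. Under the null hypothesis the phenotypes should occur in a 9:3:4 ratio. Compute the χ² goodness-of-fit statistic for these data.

6.608

Expected counts for N = 327 under a 9:3:4 ratio (total parts = 16):
  red: 327 × 9/16 = 183.9375
  yellow: 327 × 3/16 = 61.3125
  white: 327 × 4/16 = 81.75
χ² = Σ (O − E)² / E
  red: (176 − 183.9375)² / 183.9375 = 0.3425
  yellow: (79 − 61.3125)² / 61.3125 = 5.1025
  white: (72 − 81.75)² / 81.75 = 1.1628
χ² = 0.3425 + 5.1025 + 1.1628 = 6.6078 ≈ 6.608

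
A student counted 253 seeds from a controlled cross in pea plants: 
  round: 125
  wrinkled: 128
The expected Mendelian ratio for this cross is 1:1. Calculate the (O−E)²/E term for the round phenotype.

Expected counts for N = 253 under a 1:1 ratio (total parts = 2):
  round: 253 × 1/2 = 126.5
  wrinkled: 253 × 1/2 = 126.5
Contribution of round: (125 − 126.5)² / 126.5 = 0.0178

0.018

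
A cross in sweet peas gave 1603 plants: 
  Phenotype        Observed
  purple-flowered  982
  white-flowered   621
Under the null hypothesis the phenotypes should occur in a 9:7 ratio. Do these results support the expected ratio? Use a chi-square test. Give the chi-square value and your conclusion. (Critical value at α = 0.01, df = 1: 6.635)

Under the 9:7 hypothesis (Σ ratio = 16, N = 1603):
  purple-flowered: 1603 × 9/16 = 901.6875
  white-flowered: 1603 × 7/16 = 701.3125
χ² = Σ (O − E)² / E
  purple-flowered: (982 − 901.6875)² / 901.6875 = 7.1534
  white-flowered: (621 − 701.3125)² / 701.3125 = 9.1972
χ² = 7.1534 + 9.1972 = 16.3506 ≈ 16.351
Degrees of freedom = 2 − 1 = 1; critical value at α = 0.01 is 6.635.
Since 16.351 > 6.635, we reject the null hypothesis — the data do not fit the 9:7 ratio.

16.351; not consistent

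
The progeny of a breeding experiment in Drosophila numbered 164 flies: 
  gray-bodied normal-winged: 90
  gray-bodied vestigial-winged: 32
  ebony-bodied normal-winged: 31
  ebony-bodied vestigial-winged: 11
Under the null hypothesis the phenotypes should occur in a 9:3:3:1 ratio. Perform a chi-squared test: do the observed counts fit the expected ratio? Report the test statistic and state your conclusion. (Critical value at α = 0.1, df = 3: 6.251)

0.163; consistent

Expected counts for N = 164 under a 9:3:3:1 ratio (total parts = 16):
  gray-bodied normal-winged: 164 × 9/16 = 92.25
  gray-bodied vestigial-winged: 164 × 3/16 = 30.75
  ebony-bodied normal-winged: 164 × 3/16 = 30.75
  ebony-bodied vestigial-winged: 164 × 1/16 = 10.25
χ² = Σ (O − E)² / E
  gray-bodied normal-winged: (90 − 92.25)² / 92.25 = 0.0549
  gray-bodied vestigial-winged: (32 − 30.75)² / 30.75 = 0.0508
  ebony-bodied normal-winged: (31 − 30.75)² / 30.75 = 0.0020
  ebony-bodied vestigial-winged: (11 − 10.25)² / 10.25 = 0.0549
χ² = 0.0549 + 0.0508 + 0.0020 + 0.0549 = 0.1626 ≈ 0.163
Degrees of freedom = 4 − 1 = 3; critical value at α = 0.1 is 6.251.
Since 0.163 < 6.251, we fail to reject the null hypothesis — the data are consistent with the 9:3:3:1 ratio.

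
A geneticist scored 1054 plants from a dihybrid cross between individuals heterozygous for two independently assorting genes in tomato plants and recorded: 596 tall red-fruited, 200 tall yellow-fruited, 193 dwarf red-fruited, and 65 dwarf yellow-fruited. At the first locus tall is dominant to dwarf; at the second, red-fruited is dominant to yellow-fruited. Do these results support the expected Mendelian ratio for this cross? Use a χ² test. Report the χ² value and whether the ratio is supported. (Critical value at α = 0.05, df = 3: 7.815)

A dihybrid F₂ with independent assortment and complete dominance at both loci gives a 9:3:3:1 phenotypic ratio.
Total ratio parts = 16. Expected numbers out of 1054:
  tall red-fruited: 1054 × 9/16 = 592.875
  tall yellow-fruited: 1054 × 3/16 = 197.625
  dwarf red-fruited: 1054 × 3/16 = 197.625
  dwarf yellow-fruited: 1054 × 1/16 = 65.875
χ² = Σ (O − E)² / E
  tall red-fruited: (596 − 592.875)² / 592.875 = 0.0165
  tall yellow-fruited: (200 − 197.625)² / 197.625 = 0.0285
  dwarf red-fruited: (193 − 197.625)² / 197.625 = 0.1082
  dwarf yellow-fruited: (65 − 65.875)² / 65.875 = 0.0116
χ² = 0.0165 + 0.0285 + 0.1082 + 0.0116 = 0.1648 ≈ 0.165
Degrees of freedom = 4 − 1 = 3; critical value at α = 0.05 is 7.815.
Since 0.165 < 7.815, we fail to reject the null hypothesis — the data are consistent with the 9:3:3:1 ratio.

0.165; consistent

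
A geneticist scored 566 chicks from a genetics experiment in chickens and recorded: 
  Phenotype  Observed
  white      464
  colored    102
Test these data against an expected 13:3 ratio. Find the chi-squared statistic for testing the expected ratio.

The 13:3 ratio has 16 parts, so with N = 566 the expected counts are:
  white: 566 × 13/16 = 459.875
  colored: 566 × 3/16 = 106.125
χ² = Σ (O − E)² / E
  white: (464 − 459.875)² / 459.875 = 0.0370
  colored: (102 − 106.125)² / 106.125 = 0.1603
χ² = 0.0370 + 0.1603 = 0.1973 ≈ 0.197

0.197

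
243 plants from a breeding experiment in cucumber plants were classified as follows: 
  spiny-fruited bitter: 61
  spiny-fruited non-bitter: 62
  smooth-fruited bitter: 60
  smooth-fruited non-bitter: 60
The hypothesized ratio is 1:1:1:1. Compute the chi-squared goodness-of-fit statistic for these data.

0.045

The 1:1:1:1 ratio has 4 parts, so with N = 243 the expected counts are:
  spiny-fruited bitter: 243 × 1/4 = 60.75
  spiny-fruited non-bitter: 243 × 1/4 = 60.75
  smooth-fruited bitter: 243 × 1/4 = 60.75
  smooth-fruited non-bitter: 243 × 1/4 = 60.75
χ² = Σ (O − E)² / E
  spiny-fruited bitter: (61 − 60.75)² / 60.75 = 0.0010
  spiny-fruited non-bitter: (62 − 60.75)² / 60.75 = 0.0257
  smooth-fruited bitter: (60 − 60.75)² / 60.75 = 0.0093
  smooth-fruited non-bitter: (60 − 60.75)² / 60.75 = 0.0093
χ² = 0.0010 + 0.0257 + 0.0093 + 0.0093 = 0.0453 ≈ 0.045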